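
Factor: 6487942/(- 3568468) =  - 2^( - 1) * 53^1*97^1*199^( - 1 )*631^1 * 4483^( - 1) = - 3243971/1784234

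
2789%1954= 835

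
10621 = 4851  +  5770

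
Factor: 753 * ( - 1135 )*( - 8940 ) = 7640615700 = 2^2 * 3^2* 5^2*149^1*227^1*251^1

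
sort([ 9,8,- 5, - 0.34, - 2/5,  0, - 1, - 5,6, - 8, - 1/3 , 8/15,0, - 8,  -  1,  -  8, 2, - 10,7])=[ - 10, - 8,  -  8 , - 8,- 5,-5, - 1, -1 , - 2/5 , - 0.34 ,-1/3, 0  ,  0,8/15,  2,6, 7,8, 9]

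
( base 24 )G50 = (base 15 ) 2b76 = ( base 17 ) 1F53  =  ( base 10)9336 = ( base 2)10010001111000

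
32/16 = 2  =  2.00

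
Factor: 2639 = 7^1 * 13^1 * 29^1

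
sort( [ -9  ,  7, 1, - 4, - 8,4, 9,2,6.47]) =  [ - 9,- 8,  -  4,1,2, 4,6.47,  7,9] 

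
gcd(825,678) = 3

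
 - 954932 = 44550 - 999482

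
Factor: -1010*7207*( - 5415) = 39416164050 = 2^1*3^1*5^2 * 19^2 * 101^1* 7207^1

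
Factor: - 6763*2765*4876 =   -  2^2*5^1*7^1*23^1*53^1*79^1*6763^1 = - 91179712820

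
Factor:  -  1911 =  - 3^1*7^2*13^1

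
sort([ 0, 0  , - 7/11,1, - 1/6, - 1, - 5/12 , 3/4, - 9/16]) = [ - 1, -7/11,-9/16, - 5/12,  -  1/6,0,0,3/4  ,  1]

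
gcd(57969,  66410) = 1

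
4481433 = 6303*711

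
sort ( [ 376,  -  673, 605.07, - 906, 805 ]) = [ - 906, - 673, 376 , 605.07, 805] 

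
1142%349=95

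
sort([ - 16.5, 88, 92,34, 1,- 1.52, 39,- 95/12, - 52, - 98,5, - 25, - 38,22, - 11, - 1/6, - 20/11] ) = [ -98, - 52, - 38,-25, - 16.5,  -  11,-95/12, - 20/11 , - 1.52, - 1/6, 1,  5  ,  22, 34,  39, 88, 92 ]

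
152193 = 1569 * 97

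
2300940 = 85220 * 27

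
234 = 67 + 167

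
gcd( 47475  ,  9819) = 9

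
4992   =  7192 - 2200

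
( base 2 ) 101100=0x2c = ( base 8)54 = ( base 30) 1E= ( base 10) 44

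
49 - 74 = - 25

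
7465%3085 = 1295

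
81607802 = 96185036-14577234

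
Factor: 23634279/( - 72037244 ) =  - 2^( - 2)*3^2*47^1*59^1 * 97^ ( - 1)*401^( - 1)*463^(  -  1)*947^1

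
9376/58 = 161 + 19/29=   161.66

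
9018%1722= 408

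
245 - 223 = 22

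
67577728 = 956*70688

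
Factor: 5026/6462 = 7/9 = 3^(  -  2) * 7^1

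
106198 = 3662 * 29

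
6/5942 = 3/2971=0.00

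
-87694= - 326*269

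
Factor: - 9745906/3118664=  - 4872953/1559332 = -2^( - 2 )* 137^1*349^( - 1)*1117^(  -  1)*35569^1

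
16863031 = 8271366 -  - 8591665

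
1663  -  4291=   -2628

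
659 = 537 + 122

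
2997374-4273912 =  - 1276538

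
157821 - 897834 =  - 740013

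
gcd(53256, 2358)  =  6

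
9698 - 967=8731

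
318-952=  - 634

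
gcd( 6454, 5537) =7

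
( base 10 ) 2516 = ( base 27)3C5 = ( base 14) cba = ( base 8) 4724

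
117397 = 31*3787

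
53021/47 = 53021/47 = 1128.11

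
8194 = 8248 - 54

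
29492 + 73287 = 102779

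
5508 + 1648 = 7156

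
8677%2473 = 1258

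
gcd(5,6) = 1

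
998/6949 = 998/6949=0.14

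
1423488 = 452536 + 970952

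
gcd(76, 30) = 2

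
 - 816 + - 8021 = -8837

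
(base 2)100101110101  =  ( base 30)2KL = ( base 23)4d6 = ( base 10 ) 2421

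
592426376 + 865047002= 1457473378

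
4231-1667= 2564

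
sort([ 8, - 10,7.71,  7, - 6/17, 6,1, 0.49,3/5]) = [  -  10,  -  6/17,0.49 , 3/5, 1, 6,7 , 7.71 , 8 ] 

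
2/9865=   2/9865 = 0.00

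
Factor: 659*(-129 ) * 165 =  - 14026815 = - 3^2*5^1 * 11^1*43^1*659^1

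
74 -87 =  - 13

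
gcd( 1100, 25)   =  25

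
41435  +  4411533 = 4452968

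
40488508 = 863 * 46916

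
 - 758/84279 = -758/84279 = -0.01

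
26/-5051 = -26/5051 = - 0.01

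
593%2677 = 593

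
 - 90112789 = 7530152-97642941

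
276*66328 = 18306528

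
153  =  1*153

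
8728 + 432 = 9160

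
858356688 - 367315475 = 491041213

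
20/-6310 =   -  2/631= -0.00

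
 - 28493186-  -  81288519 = 52795333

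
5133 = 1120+4013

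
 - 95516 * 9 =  - 859644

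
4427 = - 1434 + 5861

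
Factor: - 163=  - 163^1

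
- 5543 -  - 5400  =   - 143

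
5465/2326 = 2 + 813/2326 =2.35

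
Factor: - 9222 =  - 2^1*3^1*29^1*53^1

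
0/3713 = 0 = 0.00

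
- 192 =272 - 464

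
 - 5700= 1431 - 7131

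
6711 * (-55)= - 369105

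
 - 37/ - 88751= 37/88751 = 0.00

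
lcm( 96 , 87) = 2784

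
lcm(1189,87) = 3567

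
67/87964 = 67/87964 = 0.00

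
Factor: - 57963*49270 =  - 2^1*3^1*5^1*13^1 * 139^2*379^1  =  - 2855837010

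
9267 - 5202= 4065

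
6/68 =3/34 = 0.09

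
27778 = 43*646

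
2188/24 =547/6 = 91.17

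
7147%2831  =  1485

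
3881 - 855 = 3026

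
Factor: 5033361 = 3^1*1677787^1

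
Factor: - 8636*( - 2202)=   19016472 = 2^3*3^1*17^1*127^1*367^1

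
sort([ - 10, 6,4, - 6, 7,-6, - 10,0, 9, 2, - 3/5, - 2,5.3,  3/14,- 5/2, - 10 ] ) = [ - 10, - 10, - 10 , - 6,  -  6,  -  5/2 , - 2, - 3/5, 0, 3/14, 2, 4, 5.3 , 6,7,9]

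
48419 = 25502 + 22917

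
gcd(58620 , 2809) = 1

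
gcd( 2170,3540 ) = 10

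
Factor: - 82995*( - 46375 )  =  3^1*5^4 * 7^1*11^1*53^1 * 503^1 = 3848893125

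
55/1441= 5/131 = 0.04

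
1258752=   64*19668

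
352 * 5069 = 1784288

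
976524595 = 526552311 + 449972284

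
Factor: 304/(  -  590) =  - 152/295 = - 2^3  *  5^(  -  1)*19^1 * 59^(-1)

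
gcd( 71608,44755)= 8951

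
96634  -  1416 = 95218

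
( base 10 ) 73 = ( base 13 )58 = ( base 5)243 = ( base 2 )1001001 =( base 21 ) 3A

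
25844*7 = 180908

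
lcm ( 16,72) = 144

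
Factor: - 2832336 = - 2^4 * 3^2*13^1 * 17^1*89^1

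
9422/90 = 4711/45 = 104.69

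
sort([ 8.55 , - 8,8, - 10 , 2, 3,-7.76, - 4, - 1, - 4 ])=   [ - 10, - 8, - 7.76, - 4, - 4, - 1, 2,3,8,  8.55]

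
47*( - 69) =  - 3243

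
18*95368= 1716624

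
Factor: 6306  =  2^1*3^1*1051^1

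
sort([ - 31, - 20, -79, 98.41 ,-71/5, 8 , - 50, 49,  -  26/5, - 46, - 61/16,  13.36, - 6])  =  [ - 79,  -  50,  -  46,-31, - 20,-71/5,- 6,- 26/5 , - 61/16, 8, 13.36, 49, 98.41]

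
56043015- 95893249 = - 39850234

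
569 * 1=569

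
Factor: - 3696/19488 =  - 2^(-1 )*11^1 *29^( - 1 ) = - 11/58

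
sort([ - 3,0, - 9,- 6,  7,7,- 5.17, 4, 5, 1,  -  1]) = [-9, - 6,-5.17,-3, - 1,  0,1,4,5,7,7]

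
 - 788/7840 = -197/1960=-  0.10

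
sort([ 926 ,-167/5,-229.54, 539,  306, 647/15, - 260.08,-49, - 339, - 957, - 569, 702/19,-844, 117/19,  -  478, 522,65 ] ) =[ - 957, -844, - 569,  -  478 ,-339,- 260.08,  -  229.54, - 49,-167/5,117/19,702/19, 647/15,65, 306,  522,539,926]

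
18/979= 18/979=0.02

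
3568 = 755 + 2813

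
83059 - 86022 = -2963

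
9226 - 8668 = 558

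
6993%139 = 43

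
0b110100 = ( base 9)57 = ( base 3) 1221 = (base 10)52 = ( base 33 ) 1J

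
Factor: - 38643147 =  - 3^2*4293683^1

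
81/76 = 81/76 = 1.07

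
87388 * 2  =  174776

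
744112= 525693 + 218419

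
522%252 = 18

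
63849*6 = 383094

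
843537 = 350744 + 492793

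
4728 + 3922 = 8650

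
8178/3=2726 = 2726.00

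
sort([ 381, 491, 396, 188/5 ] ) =[ 188/5, 381, 396, 491] 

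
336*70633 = 23732688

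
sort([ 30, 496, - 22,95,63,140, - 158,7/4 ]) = [ - 158, - 22, 7/4, 30, 63 , 95,140 , 496 ] 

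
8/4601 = 8/4601 =0.00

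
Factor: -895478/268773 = -2^1*3^( - 1)*389^1*1151^1 * 89591^ (-1)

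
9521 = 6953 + 2568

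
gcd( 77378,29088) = 2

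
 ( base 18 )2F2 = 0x398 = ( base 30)10K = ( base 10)920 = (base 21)21H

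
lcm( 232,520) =15080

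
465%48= 33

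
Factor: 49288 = 2^3*61^1* 101^1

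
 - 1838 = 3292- 5130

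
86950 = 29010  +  57940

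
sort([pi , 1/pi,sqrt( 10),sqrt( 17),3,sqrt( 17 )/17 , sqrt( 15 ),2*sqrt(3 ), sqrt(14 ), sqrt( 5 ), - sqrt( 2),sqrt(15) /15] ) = [-sqrt( 2 ),sqrt( 17)/17,sqrt( 15)/15,1/pi,sqrt( 5),3 , pi,sqrt(10 ), 2*sqrt(3),  sqrt( 14), sqrt( 15),  sqrt( 17) ]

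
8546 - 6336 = 2210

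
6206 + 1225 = 7431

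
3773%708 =233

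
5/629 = 5/629 = 0.01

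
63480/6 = 10580 = 10580.00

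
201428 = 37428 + 164000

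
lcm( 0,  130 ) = 0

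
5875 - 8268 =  - 2393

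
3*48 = 144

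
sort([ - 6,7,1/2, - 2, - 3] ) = [  -  6,- 3, - 2,1/2,7 ]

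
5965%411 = 211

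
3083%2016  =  1067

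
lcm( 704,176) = 704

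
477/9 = 53 =53.00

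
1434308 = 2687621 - 1253313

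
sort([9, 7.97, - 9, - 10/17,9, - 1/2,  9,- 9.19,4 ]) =[ - 9.19, - 9, - 10/17, - 1/2, 4,7.97,  9,  9,9]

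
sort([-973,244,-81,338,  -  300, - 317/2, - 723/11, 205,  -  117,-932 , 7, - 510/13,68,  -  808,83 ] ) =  [ - 973,  -  932, - 808,- 300, -317/2, - 117, - 81,  -  723/11, - 510/13, 7,68,83, 205,244, 338 ]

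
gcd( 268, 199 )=1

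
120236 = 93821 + 26415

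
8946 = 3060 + 5886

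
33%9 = 6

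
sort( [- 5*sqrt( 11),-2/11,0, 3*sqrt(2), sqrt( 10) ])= [ - 5*sqrt( 11 ), - 2/11, 0, sqrt( 10 ),3*sqrt( 2) ] 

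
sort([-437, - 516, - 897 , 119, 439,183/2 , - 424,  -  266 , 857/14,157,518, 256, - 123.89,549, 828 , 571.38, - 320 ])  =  [ - 897 , - 516,-437, - 424, - 320 , - 266, - 123.89, 857/14, 183/2,119, 157, 256, 439,518, 549, 571.38, 828]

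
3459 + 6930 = 10389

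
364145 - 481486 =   -  117341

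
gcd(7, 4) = 1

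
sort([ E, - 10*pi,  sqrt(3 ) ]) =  [  -  10*pi, sqrt(3), E] 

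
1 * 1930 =1930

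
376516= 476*791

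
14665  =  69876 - 55211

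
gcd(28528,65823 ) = 1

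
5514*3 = 16542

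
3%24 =3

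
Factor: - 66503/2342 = - 2^(  -  1)*73^1*911^1*1171^( - 1) 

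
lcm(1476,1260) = 51660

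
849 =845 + 4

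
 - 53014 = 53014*( - 1)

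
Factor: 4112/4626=2^3*3^( - 2) = 8/9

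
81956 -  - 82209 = 164165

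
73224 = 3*24408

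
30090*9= 270810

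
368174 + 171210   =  539384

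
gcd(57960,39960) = 360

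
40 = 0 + 40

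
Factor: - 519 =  - 3^1*173^1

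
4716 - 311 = 4405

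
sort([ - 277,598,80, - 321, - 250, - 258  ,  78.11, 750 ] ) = [ -321, - 277,-258, - 250,78.11,80,  598,750]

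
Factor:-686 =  - 2^1*7^3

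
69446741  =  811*85631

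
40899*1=40899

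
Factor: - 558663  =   - 3^1*7^1*37^1*719^1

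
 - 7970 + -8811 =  - 16781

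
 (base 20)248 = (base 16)378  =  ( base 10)888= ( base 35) pd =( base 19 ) 28E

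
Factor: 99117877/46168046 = 2^( - 1) * 47^1 * 311^1 * 6781^1 * 23084023^( - 1)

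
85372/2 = 42686 = 42686.00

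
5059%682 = 285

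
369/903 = 123/301 = 0.41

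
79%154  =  79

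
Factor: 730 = 2^1*5^1*73^1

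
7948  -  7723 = 225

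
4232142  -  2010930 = 2221212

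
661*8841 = 5843901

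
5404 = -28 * ( - 193)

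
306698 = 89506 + 217192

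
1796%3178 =1796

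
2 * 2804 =5608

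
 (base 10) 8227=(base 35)6p2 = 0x2023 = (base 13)398B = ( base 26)C4B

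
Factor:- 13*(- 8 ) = 2^3*13^1= 104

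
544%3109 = 544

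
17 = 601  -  584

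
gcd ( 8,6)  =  2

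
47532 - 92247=  -  44715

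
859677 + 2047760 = 2907437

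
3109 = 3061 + 48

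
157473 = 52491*3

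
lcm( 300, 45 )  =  900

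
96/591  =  32/197 = 0.16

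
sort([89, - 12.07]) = [ - 12.07,89]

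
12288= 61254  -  48966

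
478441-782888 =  - 304447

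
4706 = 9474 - 4768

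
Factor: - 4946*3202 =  - 15837092 = -2^2*1601^1*2473^1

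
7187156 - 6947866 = 239290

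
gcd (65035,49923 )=1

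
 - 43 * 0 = 0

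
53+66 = 119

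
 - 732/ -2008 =183/502 = 0.36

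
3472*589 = 2045008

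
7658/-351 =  - 22+64/351 = - 21.82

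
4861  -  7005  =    -  2144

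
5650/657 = 5650/657 = 8.60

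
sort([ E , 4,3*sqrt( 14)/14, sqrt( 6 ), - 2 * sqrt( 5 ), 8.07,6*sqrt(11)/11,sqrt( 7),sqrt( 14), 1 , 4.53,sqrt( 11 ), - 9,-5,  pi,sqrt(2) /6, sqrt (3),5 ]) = [ - 9, -5, - 2*sqrt( 5 ),sqrt( 2 )/6, 3*sqrt( 14 ) /14,1,sqrt( 3) , 6*sqrt( 11) /11, sqrt( 6),sqrt( 7),E,pi,sqrt( 11 ),  sqrt(14 ),4, 4.53, 5, 8.07]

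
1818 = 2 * 909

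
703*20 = 14060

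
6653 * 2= 13306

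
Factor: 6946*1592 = 11058032 = 2^4*23^1 * 151^1*199^1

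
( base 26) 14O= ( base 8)1444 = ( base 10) 804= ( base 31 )pt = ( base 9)1083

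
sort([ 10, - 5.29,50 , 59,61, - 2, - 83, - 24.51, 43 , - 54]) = [ - 83, - 54, - 24.51, - 5.29, - 2,  10,43, 50,59,61]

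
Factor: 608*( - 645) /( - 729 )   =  130720/243 = 2^5 * 3^( - 5 ) * 5^1* 19^1*43^1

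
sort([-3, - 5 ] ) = [-5, - 3]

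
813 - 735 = 78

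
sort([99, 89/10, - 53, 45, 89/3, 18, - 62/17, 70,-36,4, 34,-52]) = [-53,-52, - 36, -62/17,4,89/10, 18, 89/3,34,45, 70, 99 ]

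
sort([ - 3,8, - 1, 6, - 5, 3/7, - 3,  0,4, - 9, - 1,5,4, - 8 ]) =[ - 9, - 8,  -  5, - 3, - 3, - 1, - 1, 0,3/7,4,4, 5,6,  8]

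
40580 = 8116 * 5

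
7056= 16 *441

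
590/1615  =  118/323= 0.37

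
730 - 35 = 695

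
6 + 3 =9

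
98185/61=1609 + 36/61 = 1609.59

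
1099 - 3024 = - 1925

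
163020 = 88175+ 74845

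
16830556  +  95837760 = 112668316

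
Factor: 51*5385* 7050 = 1936176750 = 2^1*3^3 * 5^3*17^1*47^1*359^1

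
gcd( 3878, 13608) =14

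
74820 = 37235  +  37585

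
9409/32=294+1/32 = 294.03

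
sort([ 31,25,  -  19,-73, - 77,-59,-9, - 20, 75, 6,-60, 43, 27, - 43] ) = [ - 77, - 73, - 60,- 59,-43,-20, - 19 ,-9, 6,25, 27,31, 43,75 ]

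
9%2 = 1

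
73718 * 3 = 221154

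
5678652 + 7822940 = 13501592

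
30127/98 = 307 + 41/98 = 307.42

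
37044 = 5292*7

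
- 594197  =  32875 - 627072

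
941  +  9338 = 10279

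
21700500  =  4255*5100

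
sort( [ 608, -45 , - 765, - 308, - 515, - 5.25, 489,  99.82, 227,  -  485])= [ - 765, - 515, - 485, - 308, - 45, - 5.25 , 99.82,227,489, 608 ]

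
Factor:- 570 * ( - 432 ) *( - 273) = - 67223520 = - 2^5*3^5 * 5^1 * 7^1 * 13^1*19^1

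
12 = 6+6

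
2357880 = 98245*24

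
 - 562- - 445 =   -  117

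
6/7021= 6/7021 = 0.00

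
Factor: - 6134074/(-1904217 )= 2^1*3^( - 1)*7^(- 1)*19^1*337^1*479^1*90677^ ( - 1 )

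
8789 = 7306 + 1483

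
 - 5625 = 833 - 6458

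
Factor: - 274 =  - 2^1*137^1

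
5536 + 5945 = 11481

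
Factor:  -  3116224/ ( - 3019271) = 2^6*19^( - 1) * 23^1*29^1*73^1*158909^( - 1) 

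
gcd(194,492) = 2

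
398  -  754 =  - 356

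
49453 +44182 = 93635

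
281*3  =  843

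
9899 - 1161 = 8738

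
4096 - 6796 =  - 2700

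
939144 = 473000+466144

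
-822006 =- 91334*9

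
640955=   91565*7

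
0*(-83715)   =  0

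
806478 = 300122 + 506356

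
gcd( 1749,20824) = 1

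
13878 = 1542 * 9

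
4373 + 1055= 5428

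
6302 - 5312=990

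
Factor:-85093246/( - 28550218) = 7^1*59^(  -  1)*491^1 * 12379^1*241951^( - 1 ) = 42546623/14275109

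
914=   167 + 747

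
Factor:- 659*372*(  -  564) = 2^4*3^2*31^1*  47^1 * 659^1  =  138263472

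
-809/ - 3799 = 809/3799 = 0.21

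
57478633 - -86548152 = 144026785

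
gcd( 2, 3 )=1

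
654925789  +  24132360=679058149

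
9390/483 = 19+71/161  =  19.44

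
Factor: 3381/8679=1127/2893 = 7^2*11^( - 1 )*23^1*263^( - 1 )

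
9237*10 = 92370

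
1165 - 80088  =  -78923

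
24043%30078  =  24043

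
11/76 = 11/76  =  0.14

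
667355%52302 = 39731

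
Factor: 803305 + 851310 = 5^1*19^1*17417^1 = 1654615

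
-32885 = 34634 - 67519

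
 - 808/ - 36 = 202/9 = 22.44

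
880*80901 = 71192880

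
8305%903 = 178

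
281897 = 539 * 523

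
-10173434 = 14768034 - 24941468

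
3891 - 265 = 3626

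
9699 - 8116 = 1583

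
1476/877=1 +599/877  =  1.68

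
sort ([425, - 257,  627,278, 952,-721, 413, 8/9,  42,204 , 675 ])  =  [ - 721,-257,  8/9, 42,204, 278, 413, 425,  627, 675, 952]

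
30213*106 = 3202578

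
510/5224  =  255/2612 = 0.10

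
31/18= 1 + 13/18 = 1.72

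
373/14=26 + 9/14 = 26.64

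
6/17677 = 6/17677 =0.00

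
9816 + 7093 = 16909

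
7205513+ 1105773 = 8311286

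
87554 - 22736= 64818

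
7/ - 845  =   - 1  +  838/845=- 0.01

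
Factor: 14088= 2^3* 3^1*587^1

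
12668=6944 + 5724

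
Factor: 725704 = 2^3 * 7^1*12959^1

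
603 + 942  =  1545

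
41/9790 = 41/9790= 0.00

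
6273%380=193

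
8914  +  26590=35504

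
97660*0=0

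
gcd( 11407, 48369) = 1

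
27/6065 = 27/6065 = 0.00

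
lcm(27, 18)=54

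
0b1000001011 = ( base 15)24d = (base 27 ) ja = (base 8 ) 1013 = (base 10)523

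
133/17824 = 133/17824 = 0.01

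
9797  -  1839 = 7958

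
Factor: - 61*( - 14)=854 = 2^1*7^1*61^1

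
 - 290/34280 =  - 1+3399/3428 = - 0.01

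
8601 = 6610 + 1991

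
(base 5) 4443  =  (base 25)ON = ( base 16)26F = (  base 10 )623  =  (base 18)1gb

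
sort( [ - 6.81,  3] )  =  [ - 6.81,3]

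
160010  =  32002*5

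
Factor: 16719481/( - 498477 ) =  - 3^( - 1 ) * 7^( - 2 )  *79^1*3391^( - 1)*211639^1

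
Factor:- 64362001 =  - 11^1*383^1*15277^1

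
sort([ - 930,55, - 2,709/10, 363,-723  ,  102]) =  [ -930 ,  -  723,-2,  55,709/10, 102,363 ]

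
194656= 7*27808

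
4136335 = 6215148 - 2078813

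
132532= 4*33133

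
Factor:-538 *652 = - 350776 = -2^3* 163^1*269^1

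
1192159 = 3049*391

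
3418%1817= 1601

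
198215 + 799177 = 997392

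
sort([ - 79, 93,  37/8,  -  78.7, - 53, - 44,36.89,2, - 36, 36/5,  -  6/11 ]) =[-79, - 78.7,-53,  -  44,-36, - 6/11, 2, 37/8,  36/5,36.89,93] 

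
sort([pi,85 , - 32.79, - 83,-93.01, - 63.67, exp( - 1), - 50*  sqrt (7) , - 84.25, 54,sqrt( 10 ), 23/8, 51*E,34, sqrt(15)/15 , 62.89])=[-50 * sqrt( 7 ), - 93.01, - 84.25, - 83 ,-63.67, - 32.79,sqrt(15 )/15, exp( - 1 ),23/8, pi,sqrt( 10 ), 34,54,62.89,85,51 * E ]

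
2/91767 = 2/91767 =0.00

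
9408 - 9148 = 260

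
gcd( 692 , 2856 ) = 4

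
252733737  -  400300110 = -147566373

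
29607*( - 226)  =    -  6691182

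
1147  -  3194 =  - 2047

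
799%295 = 209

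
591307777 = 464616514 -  - 126691263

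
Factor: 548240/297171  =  880/477=   2^4*3^(-2 ) *5^1*11^1*53^( - 1) 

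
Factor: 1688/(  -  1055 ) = -2^3*5^(-1) = -  8/5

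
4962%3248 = 1714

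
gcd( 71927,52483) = 1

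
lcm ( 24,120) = 120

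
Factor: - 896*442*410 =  - 2^9*5^1*7^1*13^1*17^1*41^1  =  - 162373120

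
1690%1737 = 1690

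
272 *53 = 14416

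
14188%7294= 6894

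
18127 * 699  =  12670773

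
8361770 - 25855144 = -17493374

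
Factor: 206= 2^1 * 103^1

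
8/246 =4/123= 0.03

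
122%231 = 122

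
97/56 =1  +  41/56= 1.73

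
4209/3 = 1403 = 1403.00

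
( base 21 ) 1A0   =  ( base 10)651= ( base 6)3003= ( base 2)1010001011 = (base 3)220010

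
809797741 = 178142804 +631654937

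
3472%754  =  456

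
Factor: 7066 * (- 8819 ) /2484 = -31157527/1242 = - 2^( - 1 )*3^( - 3)*23^( - 1 )*3533^1* 8819^1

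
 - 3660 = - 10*366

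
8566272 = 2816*3042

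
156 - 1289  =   - 1133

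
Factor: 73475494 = 2^1 * 36737747^1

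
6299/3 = 2099 + 2/3 = 2099.67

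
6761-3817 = 2944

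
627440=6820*92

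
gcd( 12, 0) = 12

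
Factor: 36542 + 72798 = 109340 = 2^2*5^1*7^1*11^1  *  71^1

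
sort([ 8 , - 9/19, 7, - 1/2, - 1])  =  [ - 1, - 1/2, - 9/19,  7,8]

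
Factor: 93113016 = 2^3*3^1*23^1 * 37^1 * 47^1 * 97^1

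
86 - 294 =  - 208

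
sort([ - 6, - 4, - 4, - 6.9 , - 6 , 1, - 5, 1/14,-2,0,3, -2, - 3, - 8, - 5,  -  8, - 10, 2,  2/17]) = [ - 10, - 8, - 8, - 6.9,  -  6,-6, - 5, - 5 ,-4,  -  4, - 3, - 2, - 2, 0,1/14, 2/17, 1,2, 3] 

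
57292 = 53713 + 3579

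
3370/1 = 3370=3370.00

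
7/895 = 7/895= 0.01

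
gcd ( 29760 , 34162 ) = 62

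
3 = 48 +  - 45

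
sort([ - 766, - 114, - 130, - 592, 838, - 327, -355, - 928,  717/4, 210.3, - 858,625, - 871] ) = [ - 928, - 871, - 858,-766, - 592, - 355, - 327, - 130, - 114, 717/4 , 210.3, 625, 838]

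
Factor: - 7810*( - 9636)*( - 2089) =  - 2^3 * 3^1*5^1 * 11^2*71^1 *73^1 * 2089^1 = - 157212207240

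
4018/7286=2009/3643 = 0.55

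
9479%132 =107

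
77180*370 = 28556600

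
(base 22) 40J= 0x7A3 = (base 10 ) 1955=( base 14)9D9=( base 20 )4hf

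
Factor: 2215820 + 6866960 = 9082780=2^2*5^1*7^1*64877^1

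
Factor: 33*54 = 2^1*3^4*11^1 = 1782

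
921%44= 41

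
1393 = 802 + 591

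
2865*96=275040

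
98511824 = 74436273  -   - 24075551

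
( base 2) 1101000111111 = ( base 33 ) 65K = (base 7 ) 25406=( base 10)6719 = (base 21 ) f4k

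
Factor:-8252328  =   - 2^3*3^1* 7^1*49121^1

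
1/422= 1/422 = 0.00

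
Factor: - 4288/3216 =  -  4/3 = - 2^2*3^(-1)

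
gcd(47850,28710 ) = 9570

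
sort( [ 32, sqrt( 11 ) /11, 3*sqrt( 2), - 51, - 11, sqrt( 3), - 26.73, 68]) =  [ - 51, - 26.73, - 11, sqrt(11)/11,sqrt( 3 ), 3 * sqrt(2),32,68] 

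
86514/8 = 10814+ 1/4 = 10814.25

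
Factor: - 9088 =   -  2^7* 71^1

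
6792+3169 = 9961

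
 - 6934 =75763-82697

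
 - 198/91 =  - 3 + 75/91 = - 2.18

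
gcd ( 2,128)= 2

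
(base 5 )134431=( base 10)5616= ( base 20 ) e0g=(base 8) 12760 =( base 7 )22242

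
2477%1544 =933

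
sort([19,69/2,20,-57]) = [ -57,19,20,69/2]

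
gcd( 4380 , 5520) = 60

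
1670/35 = 47 + 5/7 = 47.71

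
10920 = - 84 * ( - 130 )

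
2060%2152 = 2060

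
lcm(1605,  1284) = 6420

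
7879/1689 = 4 + 1123/1689  =  4.66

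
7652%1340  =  952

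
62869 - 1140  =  61729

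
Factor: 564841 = 683^1*827^1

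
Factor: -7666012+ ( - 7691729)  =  -15357741 = - 3^1*7^1*31^2*761^1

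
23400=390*60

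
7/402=7/402= 0.02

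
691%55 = 31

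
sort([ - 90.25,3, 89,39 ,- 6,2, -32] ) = [ - 90.25, - 32, - 6, 2, 3 , 39, 89]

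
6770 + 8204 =14974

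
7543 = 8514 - 971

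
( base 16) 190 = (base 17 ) 169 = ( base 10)400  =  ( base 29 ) DN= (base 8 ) 620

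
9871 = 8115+1756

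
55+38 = 93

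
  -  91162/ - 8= 11395 + 1/4 = 11395.25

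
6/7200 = 1/1200 = 0.00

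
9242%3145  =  2952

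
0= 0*26166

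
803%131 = 17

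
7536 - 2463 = 5073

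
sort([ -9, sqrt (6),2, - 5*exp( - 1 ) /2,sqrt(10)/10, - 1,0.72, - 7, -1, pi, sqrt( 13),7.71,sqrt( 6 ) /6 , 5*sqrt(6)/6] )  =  [-9,-7, - 1 , - 1, - 5 * exp( - 1 ) /2, sqrt(10 ) /10,sqrt( 6)/6,0.72,2, 5*sqrt( 6)/6, sqrt( 6 ),pi,sqrt( 13), 7.71 ]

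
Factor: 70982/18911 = 2^1*18911^( - 1 )*35491^1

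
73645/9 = 8182 + 7/9 = 8182.78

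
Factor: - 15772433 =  - 29^1*543877^1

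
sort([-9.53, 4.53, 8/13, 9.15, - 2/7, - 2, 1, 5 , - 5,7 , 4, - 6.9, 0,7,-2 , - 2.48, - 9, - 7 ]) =[ - 9.53, - 9,-7,-6.9 , - 5, - 2.48, - 2, - 2, - 2/7,  0, 8/13,1 , 4 , 4.53,5,7 , 7 , 9.15 ] 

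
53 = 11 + 42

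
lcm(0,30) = 0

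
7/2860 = 7/2860 = 0.00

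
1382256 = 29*47664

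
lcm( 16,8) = 16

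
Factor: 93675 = 3^1 * 5^2*1249^1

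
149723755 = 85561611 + 64162144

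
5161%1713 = 22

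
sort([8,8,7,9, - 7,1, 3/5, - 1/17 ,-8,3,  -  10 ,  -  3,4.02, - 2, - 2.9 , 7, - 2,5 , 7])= [ - 10,- 8, - 7, - 3,  -  2.9, - 2, - 2,  -  1/17,3/5,  1, 3, 4.02, 5 , 7,7,7,8,  8,  9 ]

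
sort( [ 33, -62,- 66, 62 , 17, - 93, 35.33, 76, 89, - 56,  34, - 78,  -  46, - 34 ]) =[-93, - 78,-66, - 62, - 56,  -  46, - 34,17, 33, 34, 35.33,62, 76,89]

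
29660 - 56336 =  - 26676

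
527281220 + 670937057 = 1198218277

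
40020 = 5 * 8004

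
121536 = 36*3376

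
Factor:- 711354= -2^1*3^1*7^1 * 16937^1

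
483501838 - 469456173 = 14045665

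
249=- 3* ( - 83 ) 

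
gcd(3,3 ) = 3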